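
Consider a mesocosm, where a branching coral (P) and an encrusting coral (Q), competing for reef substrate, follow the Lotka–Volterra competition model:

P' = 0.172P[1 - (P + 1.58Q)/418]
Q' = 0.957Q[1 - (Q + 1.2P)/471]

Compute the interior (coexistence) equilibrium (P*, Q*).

Setting both brackets to zero gives the nullclines P + 1.58Q = 418 and 1.2P + Q = 471.
Substituting Q = 471 - 1.2P into the first: P(1 - 1.58·1.2) = 418 - 1.58·471.
So P* = -326/-0.896 = 364, and then Q* = 471 - 1.2·364 = 34.2.

P* ≈ 364, Q* ≈ 34.2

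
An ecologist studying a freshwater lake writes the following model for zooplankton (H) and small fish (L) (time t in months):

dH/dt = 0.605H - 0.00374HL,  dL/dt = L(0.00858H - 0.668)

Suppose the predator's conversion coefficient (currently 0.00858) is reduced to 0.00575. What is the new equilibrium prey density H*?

At the interior fixed point, setting dL/dt = 0 with L > 0 fixes H* = (predator death rate)/(HL coefficient) — independent of the other coefficients.
With the change, H* = 0.668/0.00575 = 116; it rises from 77.9.

H* ≈ 116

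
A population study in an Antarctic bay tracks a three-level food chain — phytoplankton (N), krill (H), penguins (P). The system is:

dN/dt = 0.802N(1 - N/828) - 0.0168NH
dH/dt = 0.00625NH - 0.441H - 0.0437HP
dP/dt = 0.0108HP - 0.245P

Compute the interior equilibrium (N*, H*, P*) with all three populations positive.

N* ≈ 435, H* ≈ 22.7, P* ≈ 52.1

From dP/dt = 0: 0.0108H* = 0.245, so H* = 22.7.
From dN/dt = 0: 0.802(1 - N*/828) = 0.0168·22.7, giving N* = 828·(1 - 0.475) = 435.
From dH/dt = 0: 0.00625·435 - 0.441 = 0.0437P*, so P* = 2.27/0.0437 = 52.1.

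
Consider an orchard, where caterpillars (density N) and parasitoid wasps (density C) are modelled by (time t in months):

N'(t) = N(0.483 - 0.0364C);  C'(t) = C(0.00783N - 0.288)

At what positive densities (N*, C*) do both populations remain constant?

N* ≈ 36.8, C* ≈ 13.3

Set dC/dt = 0 with C > 0: 0.00783N - 0.288 = 0, so N* = 0.288/0.00783 = 36.8.
Set dN/dt = 0 with N > 0: 0.483 - 0.0364C = 0, so C* = 0.483/0.0364 = 13.3.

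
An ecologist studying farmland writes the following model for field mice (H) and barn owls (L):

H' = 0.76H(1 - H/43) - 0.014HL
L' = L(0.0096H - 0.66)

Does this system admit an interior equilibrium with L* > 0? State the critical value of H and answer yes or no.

Threshold H = 68.8; K < 68.8, so no, the predator goes extinct.

The predator equation gives dL/dt > 0 only when H > 0.66/0.0096 = 68.8.
Without the predator, H → K = 43. Since 43 < 68.8, the predator cannot invade.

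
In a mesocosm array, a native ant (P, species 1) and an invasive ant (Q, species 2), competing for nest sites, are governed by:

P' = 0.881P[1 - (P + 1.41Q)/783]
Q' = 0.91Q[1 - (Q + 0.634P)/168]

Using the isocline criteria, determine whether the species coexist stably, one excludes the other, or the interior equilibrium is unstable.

species 1 excludes species 2

Compare the nullcline intercepts: K1/α12 = 783/1.41 = 555 > K2 = 168; K2/α21 = 168/0.634 = 265 < K1 = 783.
Since the inequalities point opposite ways, species 1 can invade but species 2 cannot.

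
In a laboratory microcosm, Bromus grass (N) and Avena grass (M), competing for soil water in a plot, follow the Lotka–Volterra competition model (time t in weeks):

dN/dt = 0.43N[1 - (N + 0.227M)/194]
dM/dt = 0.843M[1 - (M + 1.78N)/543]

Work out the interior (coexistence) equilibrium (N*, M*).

Setting both brackets to zero gives the nullclines N + 0.227M = 194 and 1.78N + M = 543.
Substituting M = 543 - 1.78N into the first: N(1 - 0.227·1.78) = 194 - 0.227·543.
So N* = 70.7/0.596 = 119, and then M* = 543 - 1.78·119 = 332.

N* ≈ 119, M* ≈ 332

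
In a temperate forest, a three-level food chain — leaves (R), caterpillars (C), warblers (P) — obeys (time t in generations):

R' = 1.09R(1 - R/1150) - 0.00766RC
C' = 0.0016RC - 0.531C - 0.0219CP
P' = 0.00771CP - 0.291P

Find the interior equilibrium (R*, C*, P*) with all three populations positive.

R* ≈ 845, C* ≈ 37.7, P* ≈ 37.5

From dP/dt = 0: 0.00771C* = 0.291, so C* = 37.7.
From dR/dt = 0: 1.09(1 - R*/1150) = 0.00766·37.7, giving R* = 1150·(1 - 0.265) = 845.
From dC/dt = 0: 0.0016·845 - 0.531 = 0.0219P*, so P* = 0.821/0.0219 = 37.5.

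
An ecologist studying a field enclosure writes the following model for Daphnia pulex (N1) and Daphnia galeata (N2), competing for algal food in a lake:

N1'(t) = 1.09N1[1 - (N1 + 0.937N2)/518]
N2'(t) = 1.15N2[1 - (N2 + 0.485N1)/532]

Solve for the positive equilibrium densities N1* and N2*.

Setting both brackets to zero gives the nullclines N1 + 0.937N2 = 518 and 0.485N1 + N2 = 532.
Substituting N2 = 532 - 0.485N1 into the first: N1(1 - 0.937·0.485) = 518 - 0.937·532.
So N1* = 19.5/0.546 = 35.8, and then N2* = 532 - 0.485·35.8 = 515.

N1* ≈ 35.8, N2* ≈ 515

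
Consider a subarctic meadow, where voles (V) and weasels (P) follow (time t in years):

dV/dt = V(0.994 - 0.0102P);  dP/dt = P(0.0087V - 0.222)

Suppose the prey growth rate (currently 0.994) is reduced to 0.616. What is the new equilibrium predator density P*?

P* ≈ 60.4

At the interior fixed point, setting dV/dt = 0 with V > 0 fixes P* = (prey growth rate)/(VP coefficient) — independent of the other coefficients.
With the change, P* = 0.616/0.0102 = 60.4; it falls from 97.5.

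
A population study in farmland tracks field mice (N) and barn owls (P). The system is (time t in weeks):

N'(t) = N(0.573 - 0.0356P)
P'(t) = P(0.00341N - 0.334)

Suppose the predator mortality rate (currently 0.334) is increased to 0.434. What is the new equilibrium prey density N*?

At the interior fixed point, setting dP/dt = 0 with P > 0 fixes N* = (predator death rate)/(NP coefficient) — independent of the other coefficients.
With the change, N* = 0.434/0.00341 = 127; it rises from 97.9.

N* ≈ 127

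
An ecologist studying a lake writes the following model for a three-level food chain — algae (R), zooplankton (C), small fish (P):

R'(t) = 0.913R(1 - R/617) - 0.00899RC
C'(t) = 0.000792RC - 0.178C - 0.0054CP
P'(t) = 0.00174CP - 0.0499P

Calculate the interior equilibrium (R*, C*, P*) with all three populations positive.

R* ≈ 443, C* ≈ 28.7, P* ≈ 32

From dP/dt = 0: 0.00174C* = 0.0499, so C* = 28.7.
From dR/dt = 0: 0.913(1 - R*/617) = 0.00899·28.7, giving R* = 617·(1 - 0.282) = 443.
From dC/dt = 0: 0.000792·443 - 0.178 = 0.0054P*, so P* = 0.173/0.0054 = 32.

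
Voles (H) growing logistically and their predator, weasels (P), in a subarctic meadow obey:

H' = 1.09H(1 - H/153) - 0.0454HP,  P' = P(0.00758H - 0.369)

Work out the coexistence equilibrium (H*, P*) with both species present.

From dP/dt = 0 with P > 0: 0.00758H* = 0.369, so H* = 48.7.
Substitute into dH/dt = 0: 1.09(1 - 48.7/153) = 0.0454P*.
The bracket is 0.682, giving P* = 0.743/0.0454 = 16.4.

H* ≈ 48.7, P* ≈ 16.4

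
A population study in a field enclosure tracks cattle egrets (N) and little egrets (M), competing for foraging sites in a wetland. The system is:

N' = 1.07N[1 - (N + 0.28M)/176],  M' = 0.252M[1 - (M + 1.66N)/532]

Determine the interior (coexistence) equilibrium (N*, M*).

N* ≈ 50.5, M* ≈ 448

Setting both brackets to zero gives the nullclines N + 0.28M = 176 and 1.66N + M = 532.
Substituting M = 532 - 1.66N into the first: N(1 - 0.28·1.66) = 176 - 0.28·532.
So N* = 27/0.535 = 50.5, and then M* = 532 - 1.66·50.5 = 448.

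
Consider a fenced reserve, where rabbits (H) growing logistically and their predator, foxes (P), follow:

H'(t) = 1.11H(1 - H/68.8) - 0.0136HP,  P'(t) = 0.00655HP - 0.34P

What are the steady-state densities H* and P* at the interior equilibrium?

H* ≈ 51.9, P* ≈ 20

From dP/dt = 0 with P > 0: 0.00655H* = 0.34, so H* = 51.9.
Substitute into dH/dt = 0: 1.11(1 - 51.9/68.8) = 0.0136P*.
The bracket is 0.246, giving P* = 0.273/0.0136 = 20.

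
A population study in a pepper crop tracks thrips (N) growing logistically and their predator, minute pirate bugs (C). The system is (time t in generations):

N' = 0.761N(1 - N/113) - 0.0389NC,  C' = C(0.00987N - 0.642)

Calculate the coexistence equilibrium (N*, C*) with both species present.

From dC/dt = 0 with C > 0: 0.00987N* = 0.642, so N* = 65.
Substitute into dN/dt = 0: 0.761(1 - 65/113) = 0.0389C*.
The bracket is 0.424, giving C* = 0.323/0.0389 = 8.3.

N* ≈ 65, C* ≈ 8.3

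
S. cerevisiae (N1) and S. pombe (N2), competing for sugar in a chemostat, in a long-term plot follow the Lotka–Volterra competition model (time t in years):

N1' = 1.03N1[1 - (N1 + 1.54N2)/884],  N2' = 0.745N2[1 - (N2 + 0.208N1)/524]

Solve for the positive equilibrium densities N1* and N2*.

N1* ≈ 113, N2* ≈ 500

Setting both brackets to zero gives the nullclines N1 + 1.54N2 = 884 and 0.208N1 + N2 = 524.
Substituting N2 = 524 - 0.208N1 into the first: N1(1 - 1.54·0.208) = 884 - 1.54·524.
So N1* = 77/0.68 = 113, and then N2* = 524 - 0.208·113 = 500.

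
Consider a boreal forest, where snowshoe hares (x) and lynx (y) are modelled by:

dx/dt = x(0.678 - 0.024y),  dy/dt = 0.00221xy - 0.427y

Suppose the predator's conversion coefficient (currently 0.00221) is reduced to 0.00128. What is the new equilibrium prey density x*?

At the interior fixed point, setting dy/dt = 0 with y > 0 fixes x* = (predator death rate)/(xy coefficient) — independent of the other coefficients.
With the change, x* = 0.427/0.00128 = 334; it rises from 193.

x* ≈ 334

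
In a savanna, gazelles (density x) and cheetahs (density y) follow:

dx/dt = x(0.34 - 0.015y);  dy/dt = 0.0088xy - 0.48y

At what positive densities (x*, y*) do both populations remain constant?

Set dy/dt = 0 with y > 0: 0.0088x - 0.48 = 0, so x* = 0.48/0.0088 = 54.5.
Set dx/dt = 0 with x > 0: 0.34 - 0.015y = 0, so y* = 0.34/0.015 = 22.7.

x* ≈ 54.5, y* ≈ 22.7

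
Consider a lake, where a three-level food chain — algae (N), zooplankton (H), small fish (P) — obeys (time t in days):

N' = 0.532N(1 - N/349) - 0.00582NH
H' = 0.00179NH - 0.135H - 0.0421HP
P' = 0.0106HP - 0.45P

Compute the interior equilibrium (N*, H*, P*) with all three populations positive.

From dP/dt = 0: 0.0106H* = 0.45, so H* = 42.5.
From dN/dt = 0: 0.532(1 - N*/349) = 0.00582·42.5, giving N* = 349·(1 - 0.464) = 187.
From dH/dt = 0: 0.00179·187 - 0.135 = 0.0421P*, so P* = 0.2/0.0421 = 4.74.

N* ≈ 187, H* ≈ 42.5, P* ≈ 4.74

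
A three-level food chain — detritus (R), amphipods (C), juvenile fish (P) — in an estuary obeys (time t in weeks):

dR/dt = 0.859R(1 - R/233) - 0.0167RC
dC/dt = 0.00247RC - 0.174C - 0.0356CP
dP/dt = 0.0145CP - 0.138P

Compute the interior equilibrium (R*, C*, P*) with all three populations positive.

From dP/dt = 0: 0.0145C* = 0.138, so C* = 9.52.
From dR/dt = 0: 0.859(1 - R*/233) = 0.0167·9.52, giving R* = 233·(1 - 0.185) = 190.
From dC/dt = 0: 0.00247·190 - 0.174 = 0.0356P*, so P* = 0.295/0.0356 = 8.29.

R* ≈ 190, C* ≈ 9.52, P* ≈ 8.29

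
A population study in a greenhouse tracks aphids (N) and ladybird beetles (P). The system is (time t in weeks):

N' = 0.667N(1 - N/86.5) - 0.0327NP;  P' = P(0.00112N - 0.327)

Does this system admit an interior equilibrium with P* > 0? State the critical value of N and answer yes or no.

The predator equation gives dP/dt > 0 only when N > 0.327/0.00112 = 292.
Without the predator, N → K = 86.5. Since 86.5 < 292, the predator cannot invade.

Threshold N = 292; K < 292, so no, the predator goes extinct.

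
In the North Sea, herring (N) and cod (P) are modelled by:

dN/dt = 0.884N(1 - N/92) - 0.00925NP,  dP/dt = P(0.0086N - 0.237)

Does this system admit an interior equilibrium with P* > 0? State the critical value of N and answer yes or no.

Threshold N = 27.6; K > 27.6, so yes, the predator persists.

The predator equation gives dP/dt > 0 only when N > 0.237/0.0086 = 27.6.
Without the predator, N → K = 92. Since 92 > 27.6, the predator can invade and persist.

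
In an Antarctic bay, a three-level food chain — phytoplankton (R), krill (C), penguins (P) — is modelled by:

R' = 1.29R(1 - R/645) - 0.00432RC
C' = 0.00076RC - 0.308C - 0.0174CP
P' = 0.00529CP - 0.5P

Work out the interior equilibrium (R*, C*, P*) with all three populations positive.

From dP/dt = 0: 0.00529C* = 0.5, so C* = 94.5.
From dR/dt = 0: 1.29(1 - R*/645) = 0.00432·94.5, giving R* = 645·(1 - 0.317) = 441.
From dC/dt = 0: 0.00076·441 - 0.308 = 0.0174P*, so P* = 0.027/0.0174 = 1.55.

R* ≈ 441, C* ≈ 94.5, P* ≈ 1.55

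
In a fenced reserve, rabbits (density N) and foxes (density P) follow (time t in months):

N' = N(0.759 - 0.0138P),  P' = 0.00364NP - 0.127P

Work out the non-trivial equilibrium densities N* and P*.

Set dP/dt = 0 with P > 0: 0.00364N - 0.127 = 0, so N* = 0.127/0.00364 = 34.9.
Set dN/dt = 0 with N > 0: 0.759 - 0.0138P = 0, so P* = 0.759/0.0138 = 55.

N* ≈ 34.9, P* ≈ 55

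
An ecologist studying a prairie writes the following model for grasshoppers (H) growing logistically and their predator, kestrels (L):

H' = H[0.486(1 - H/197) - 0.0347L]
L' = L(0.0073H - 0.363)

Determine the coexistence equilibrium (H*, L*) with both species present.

H* ≈ 49.7, L* ≈ 10.5

From dL/dt = 0 with L > 0: 0.0073H* = 0.363, so H* = 49.7.
Substitute into dH/dt = 0: 0.486(1 - 49.7/197) = 0.0347L*.
The bracket is 0.748, giving L* = 0.363/0.0347 = 10.5.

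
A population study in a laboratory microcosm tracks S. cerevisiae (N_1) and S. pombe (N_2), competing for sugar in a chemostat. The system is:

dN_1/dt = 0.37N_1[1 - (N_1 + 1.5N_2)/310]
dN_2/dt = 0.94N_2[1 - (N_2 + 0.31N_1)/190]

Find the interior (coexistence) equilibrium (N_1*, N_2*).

Setting both brackets to zero gives the nullclines N_1 + 1.5N_2 = 310 and 0.31N_1 + N_2 = 190.
Substituting N_2 = 190 - 0.31N_1 into the first: N_1(1 - 1.5·0.31) = 310 - 1.5·190.
So N_1* = 25/0.535 = 46.7, and then N_2* = 190 - 0.31·46.7 = 176.

N_1* ≈ 46.7, N_2* ≈ 176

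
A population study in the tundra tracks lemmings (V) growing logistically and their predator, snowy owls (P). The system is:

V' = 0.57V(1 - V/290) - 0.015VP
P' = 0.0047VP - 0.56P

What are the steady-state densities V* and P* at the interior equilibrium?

From dP/dt = 0 with P > 0: 0.0047V* = 0.56, so V* = 119.
Substitute into dV/dt = 0: 0.57(1 - 119/290) = 0.015P*.
The bracket is 0.589, giving P* = 0.336/0.015 = 22.4.

V* ≈ 119, P* ≈ 22.4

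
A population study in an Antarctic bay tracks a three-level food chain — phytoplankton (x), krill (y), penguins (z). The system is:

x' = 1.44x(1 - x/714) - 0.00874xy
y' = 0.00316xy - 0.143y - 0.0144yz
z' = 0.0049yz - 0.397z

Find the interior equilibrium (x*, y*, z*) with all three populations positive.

x* ≈ 363, y* ≈ 81, z* ≈ 69.7

From dz/dt = 0: 0.0049y* = 0.397, so y* = 81.
From dx/dt = 0: 1.44(1 - x*/714) = 0.00874·81, giving x* = 714·(1 - 0.492) = 363.
From dy/dt = 0: 0.00316·363 - 0.143 = 0.0144z*, so z* = 1/0.0144 = 69.7.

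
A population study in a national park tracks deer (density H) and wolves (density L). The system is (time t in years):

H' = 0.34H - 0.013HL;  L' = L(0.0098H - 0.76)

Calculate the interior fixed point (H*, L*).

H* ≈ 77.6, L* ≈ 26.2

Set dL/dt = 0 with L > 0: 0.0098H - 0.76 = 0, so H* = 0.76/0.0098 = 77.6.
Set dH/dt = 0 with H > 0: 0.34 - 0.013L = 0, so L* = 0.34/0.013 = 26.2.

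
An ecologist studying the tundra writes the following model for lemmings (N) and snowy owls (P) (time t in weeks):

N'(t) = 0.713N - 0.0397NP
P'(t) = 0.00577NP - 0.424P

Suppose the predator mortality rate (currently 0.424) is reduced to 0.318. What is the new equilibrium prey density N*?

At the interior fixed point, setting dP/dt = 0 with P > 0 fixes N* = (predator death rate)/(NP coefficient) — independent of the other coefficients.
With the change, N* = 0.318/0.00577 = 55.1; it falls from 73.5.

N* ≈ 55.1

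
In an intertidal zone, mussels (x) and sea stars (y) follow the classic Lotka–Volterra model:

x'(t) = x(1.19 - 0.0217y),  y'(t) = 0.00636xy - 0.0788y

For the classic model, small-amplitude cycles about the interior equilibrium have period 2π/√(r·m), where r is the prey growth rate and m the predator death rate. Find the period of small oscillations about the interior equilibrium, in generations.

T ≈ 20.5 generations

Here r = 1.19 and m = 0.0788, so r·m = 0.0938.
ω = √0.0938 = 0.306 per generation, hence T = 2π/ω ≈ 20.5 generations.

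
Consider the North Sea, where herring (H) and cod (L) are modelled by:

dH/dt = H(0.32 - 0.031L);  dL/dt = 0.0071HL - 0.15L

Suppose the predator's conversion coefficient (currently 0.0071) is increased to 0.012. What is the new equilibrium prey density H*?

H* ≈ 12.5

At the interior fixed point, setting dL/dt = 0 with L > 0 fixes H* = (predator death rate)/(HL coefficient) — independent of the other coefficients.
With the change, H* = 0.15/0.012 = 12.5; it falls from 21.1.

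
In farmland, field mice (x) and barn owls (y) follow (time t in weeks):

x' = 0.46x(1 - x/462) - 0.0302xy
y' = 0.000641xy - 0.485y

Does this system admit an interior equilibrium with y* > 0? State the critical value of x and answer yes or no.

The predator equation gives dy/dt > 0 only when x > 0.485/0.000641 = 757.
Without the predator, x → K = 462. Since 462 < 757, the predator cannot invade.

Threshold x = 757; K < 757, so no, the predator goes extinct.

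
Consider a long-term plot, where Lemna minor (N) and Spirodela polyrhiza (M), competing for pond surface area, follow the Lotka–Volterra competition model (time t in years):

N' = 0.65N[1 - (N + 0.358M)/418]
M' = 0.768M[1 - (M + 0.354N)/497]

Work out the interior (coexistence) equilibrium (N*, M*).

N* ≈ 275, M* ≈ 400

Setting both brackets to zero gives the nullclines N + 0.358M = 418 and 0.354N + M = 497.
Substituting M = 497 - 0.354N into the first: N(1 - 0.358·0.354) = 418 - 0.358·497.
So N* = 240/0.873 = 275, and then M* = 497 - 0.354·275 = 400.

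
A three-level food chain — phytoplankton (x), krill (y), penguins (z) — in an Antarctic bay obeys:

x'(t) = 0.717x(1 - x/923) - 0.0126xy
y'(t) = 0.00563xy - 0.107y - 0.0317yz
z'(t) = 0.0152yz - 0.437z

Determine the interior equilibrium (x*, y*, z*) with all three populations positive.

x* ≈ 457, y* ≈ 28.8, z* ≈ 77.7

From dz/dt = 0: 0.0152y* = 0.437, so y* = 28.8.
From dx/dt = 0: 0.717(1 - x*/923) = 0.0126·28.8, giving x* = 923·(1 - 0.505) = 457.
From dy/dt = 0: 0.00563·457 - 0.107 = 0.0317z*, so z* = 2.46/0.0317 = 77.7.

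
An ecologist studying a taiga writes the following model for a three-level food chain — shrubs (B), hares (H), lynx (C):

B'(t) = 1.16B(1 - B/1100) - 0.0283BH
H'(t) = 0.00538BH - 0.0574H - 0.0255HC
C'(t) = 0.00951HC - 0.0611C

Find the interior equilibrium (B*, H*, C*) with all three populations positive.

From dC/dt = 0: 0.00951H* = 0.0611, so H* = 6.42.
From dB/dt = 0: 1.16(1 - B*/1100) = 0.0283·6.42, giving B* = 1100·(1 - 0.157) = 928.
From dH/dt = 0: 0.00538·928 - 0.0574 = 0.0255C*, so C* = 4.93/0.0255 = 193.

B* ≈ 928, H* ≈ 6.42, C* ≈ 193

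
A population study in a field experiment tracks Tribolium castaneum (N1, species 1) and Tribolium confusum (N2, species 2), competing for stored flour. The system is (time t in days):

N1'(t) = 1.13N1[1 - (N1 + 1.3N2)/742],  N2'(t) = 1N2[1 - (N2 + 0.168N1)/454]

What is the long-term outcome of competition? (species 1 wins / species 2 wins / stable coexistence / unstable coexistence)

Compare the nullcline intercepts: K1/α12 = 742/1.3 = 571 > K2 = 454; K2/α21 = 454/0.168 = 2700 > K1 = 742.
Since both inequalities hold, each species can invade when rare, so the interior equilibrium is stable.

stable coexistence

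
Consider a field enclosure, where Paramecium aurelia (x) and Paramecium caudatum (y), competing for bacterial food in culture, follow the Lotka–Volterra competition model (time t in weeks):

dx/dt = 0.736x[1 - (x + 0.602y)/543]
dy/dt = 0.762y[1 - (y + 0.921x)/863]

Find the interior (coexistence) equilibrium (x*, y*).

Setting both brackets to zero gives the nullclines x + 0.602y = 543 and 0.921x + y = 863.
Substituting y = 863 - 0.921x into the first: x(1 - 0.602·0.921) = 543 - 0.602·863.
So x* = 23.5/0.446 = 52.7, and then y* = 863 - 0.921·52.7 = 814.

x* ≈ 52.7, y* ≈ 814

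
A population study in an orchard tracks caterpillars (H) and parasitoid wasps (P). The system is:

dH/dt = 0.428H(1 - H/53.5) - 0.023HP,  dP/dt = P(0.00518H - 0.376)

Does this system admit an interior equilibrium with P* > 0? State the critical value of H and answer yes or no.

Threshold H = 72.6; K < 72.6, so no, the predator goes extinct.

The predator equation gives dP/dt > 0 only when H > 0.376/0.00518 = 72.6.
Without the predator, H → K = 53.5. Since 53.5 < 72.6, the predator cannot invade.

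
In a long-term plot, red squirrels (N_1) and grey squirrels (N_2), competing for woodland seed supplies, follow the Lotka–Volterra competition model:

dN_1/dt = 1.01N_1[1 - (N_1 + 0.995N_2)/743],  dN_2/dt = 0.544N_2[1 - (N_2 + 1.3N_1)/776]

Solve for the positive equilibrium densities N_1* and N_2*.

Setting both brackets to zero gives the nullclines N_1 + 0.995N_2 = 743 and 1.3N_1 + N_2 = 776.
Substituting N_2 = 776 - 1.3N_1 into the first: N_1(1 - 0.995·1.3) = 743 - 0.995·776.
So N_1* = -29.1/-0.294 = 99.2, and then N_2* = 776 - 1.3·99.2 = 647.

N_1* ≈ 99.2, N_2* ≈ 647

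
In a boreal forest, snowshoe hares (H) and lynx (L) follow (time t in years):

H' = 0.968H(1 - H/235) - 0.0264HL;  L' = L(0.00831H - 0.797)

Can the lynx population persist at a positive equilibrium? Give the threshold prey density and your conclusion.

Threshold H = 95.9; K > 95.9, so yes, the predator persists.

The predator equation gives dL/dt > 0 only when H > 0.797/0.00831 = 95.9.
Without the predator, H → K = 235. Since 235 > 95.9, the predator can invade and persist.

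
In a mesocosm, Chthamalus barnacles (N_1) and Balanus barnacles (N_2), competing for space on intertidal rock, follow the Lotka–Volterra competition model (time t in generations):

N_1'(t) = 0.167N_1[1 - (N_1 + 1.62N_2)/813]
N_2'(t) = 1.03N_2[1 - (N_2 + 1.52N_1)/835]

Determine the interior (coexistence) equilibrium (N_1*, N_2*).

N_1* ≈ 369, N_2* ≈ 274

Setting both brackets to zero gives the nullclines N_1 + 1.62N_2 = 813 and 1.52N_1 + N_2 = 835.
Substituting N_2 = 835 - 1.52N_1 into the first: N_1(1 - 1.62·1.52) = 813 - 1.62·835.
So N_1* = -540/-1.46 = 369, and then N_2* = 835 - 1.52·369 = 274.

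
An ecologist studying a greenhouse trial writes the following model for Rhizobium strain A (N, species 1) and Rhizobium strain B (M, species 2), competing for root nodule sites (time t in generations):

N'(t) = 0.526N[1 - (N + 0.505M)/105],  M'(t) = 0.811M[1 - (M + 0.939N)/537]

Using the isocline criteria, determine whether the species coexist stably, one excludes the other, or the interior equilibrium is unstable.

Compare the nullcline intercepts: K1/α12 = 105/0.505 = 208 < K2 = 537; K2/α21 = 537/0.939 = 572 > K1 = 105.
Since the inequalities point opposite ways, species 2 can invade but species 1 cannot.

species 2 excludes species 1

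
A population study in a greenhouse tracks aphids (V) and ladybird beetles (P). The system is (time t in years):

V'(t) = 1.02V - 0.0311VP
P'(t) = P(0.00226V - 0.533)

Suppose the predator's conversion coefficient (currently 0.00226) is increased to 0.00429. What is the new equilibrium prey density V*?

At the interior fixed point, setting dP/dt = 0 with P > 0 fixes V* = (predator death rate)/(VP coefficient) — independent of the other coefficients.
With the change, V* = 0.533/0.00429 = 124; it falls from 236.

V* ≈ 124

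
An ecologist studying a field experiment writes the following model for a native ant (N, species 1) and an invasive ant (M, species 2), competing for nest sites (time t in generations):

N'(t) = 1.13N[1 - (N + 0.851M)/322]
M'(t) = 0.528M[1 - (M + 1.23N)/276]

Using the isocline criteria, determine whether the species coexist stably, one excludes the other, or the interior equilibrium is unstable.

Compare the nullcline intercepts: K1/α12 = 322/0.851 = 378 > K2 = 276; K2/α21 = 276/1.23 = 224 < K1 = 322.
Since the inequalities point opposite ways, species 1 can invade but species 2 cannot.

species 1 excludes species 2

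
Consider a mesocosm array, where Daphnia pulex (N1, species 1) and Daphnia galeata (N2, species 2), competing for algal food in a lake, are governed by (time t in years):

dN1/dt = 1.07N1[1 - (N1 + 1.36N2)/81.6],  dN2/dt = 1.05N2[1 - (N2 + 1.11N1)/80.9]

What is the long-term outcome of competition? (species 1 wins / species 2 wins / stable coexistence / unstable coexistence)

Compare the nullcline intercepts: K1/α12 = 81.6/1.36 = 60 < K2 = 80.9; K2/α21 = 80.9/1.11 = 72.9 < K1 = 81.6.
Since both are reversed, neither can invade when rare; the interior point is a saddle.

unstable coexistence (outcome depends on initial conditions)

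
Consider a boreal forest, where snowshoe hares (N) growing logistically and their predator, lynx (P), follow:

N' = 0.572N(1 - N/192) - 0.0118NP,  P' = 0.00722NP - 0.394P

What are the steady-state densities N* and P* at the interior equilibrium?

N* ≈ 54.6, P* ≈ 34.7

From dP/dt = 0 with P > 0: 0.00722N* = 0.394, so N* = 54.6.
Substitute into dN/dt = 0: 0.572(1 - 54.6/192) = 0.0118P*.
The bracket is 0.716, giving P* = 0.409/0.0118 = 34.7.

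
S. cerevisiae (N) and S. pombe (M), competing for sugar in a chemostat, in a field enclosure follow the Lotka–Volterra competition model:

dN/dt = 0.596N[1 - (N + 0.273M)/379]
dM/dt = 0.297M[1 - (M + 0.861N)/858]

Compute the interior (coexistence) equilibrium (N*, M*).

N* ≈ 189, M* ≈ 695

Setting both brackets to zero gives the nullclines N + 0.273M = 379 and 0.861N + M = 858.
Substituting M = 858 - 0.861N into the first: N(1 - 0.273·0.861) = 379 - 0.273·858.
So N* = 145/0.765 = 189, and then M* = 858 - 0.861·189 = 695.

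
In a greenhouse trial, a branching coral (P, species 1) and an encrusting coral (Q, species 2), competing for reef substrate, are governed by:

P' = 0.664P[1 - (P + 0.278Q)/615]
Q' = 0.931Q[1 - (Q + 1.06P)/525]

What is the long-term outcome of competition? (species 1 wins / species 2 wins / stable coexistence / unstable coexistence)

Compare the nullcline intercepts: K1/α12 = 615/0.278 = 2210 > K2 = 525; K2/α21 = 525/1.06 = 495 < K1 = 615.
Since the inequalities point opposite ways, species 1 can invade but species 2 cannot.

species 1 excludes species 2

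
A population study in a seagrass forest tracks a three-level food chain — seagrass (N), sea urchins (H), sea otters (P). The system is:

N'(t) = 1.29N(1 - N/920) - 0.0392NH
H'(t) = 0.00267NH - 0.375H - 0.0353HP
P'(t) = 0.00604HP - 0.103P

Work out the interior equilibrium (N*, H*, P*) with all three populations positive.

From dP/dt = 0: 0.00604H* = 0.103, so H* = 17.1.
From dN/dt = 0: 1.29(1 - N*/920) = 0.0392·17.1, giving N* = 920·(1 - 0.518) = 443.
From dH/dt = 0: 0.00267·443 - 0.375 = 0.0353P*, so P* = 0.808/0.0353 = 22.9.

N* ≈ 443, H* ≈ 17.1, P* ≈ 22.9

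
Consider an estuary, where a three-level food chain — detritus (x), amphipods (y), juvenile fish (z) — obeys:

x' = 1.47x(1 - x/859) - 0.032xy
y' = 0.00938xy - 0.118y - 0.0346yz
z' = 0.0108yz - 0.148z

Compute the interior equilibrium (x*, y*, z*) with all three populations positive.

x* ≈ 603, y* ≈ 13.7, z* ≈ 160

From dz/dt = 0: 0.0108y* = 0.148, so y* = 13.7.
From dx/dt = 0: 1.47(1 - x*/859) = 0.032·13.7, giving x* = 859·(1 - 0.298) = 603.
From dy/dt = 0: 0.00938·603 - 0.118 = 0.0346z*, so z* = 5.54/0.0346 = 160.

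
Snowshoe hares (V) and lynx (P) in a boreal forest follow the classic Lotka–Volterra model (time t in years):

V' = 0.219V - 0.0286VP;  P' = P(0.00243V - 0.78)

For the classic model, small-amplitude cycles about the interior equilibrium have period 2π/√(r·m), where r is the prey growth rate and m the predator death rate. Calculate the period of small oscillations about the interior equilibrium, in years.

T ≈ 15.2 years

Here r = 0.219 and m = 0.78, so r·m = 0.171.
ω = √0.171 = 0.413 per year, hence T = 2π/ω ≈ 15.2 years.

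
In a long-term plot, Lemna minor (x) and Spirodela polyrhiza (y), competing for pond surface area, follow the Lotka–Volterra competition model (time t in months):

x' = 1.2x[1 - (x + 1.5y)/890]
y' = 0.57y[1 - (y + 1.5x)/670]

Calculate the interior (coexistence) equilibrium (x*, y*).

x* ≈ 92, y* ≈ 532

Setting both brackets to zero gives the nullclines x + 1.5y = 890 and 1.5x + y = 670.
Substituting y = 670 - 1.5x into the first: x(1 - 1.5·1.5) = 890 - 1.5·670.
So x* = -115/-1.25 = 92, and then y* = 670 - 1.5·92 = 532.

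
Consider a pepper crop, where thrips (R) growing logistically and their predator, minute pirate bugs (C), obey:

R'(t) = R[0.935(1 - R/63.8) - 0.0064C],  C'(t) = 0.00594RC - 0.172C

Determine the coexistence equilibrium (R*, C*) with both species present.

From dC/dt = 0 with C > 0: 0.00594R* = 0.172, so R* = 29.
Substitute into dR/dt = 0: 0.935(1 - 29/63.8) = 0.0064C*.
The bracket is 0.546, giving C* = 0.511/0.0064 = 79.8.

R* ≈ 29, C* ≈ 79.8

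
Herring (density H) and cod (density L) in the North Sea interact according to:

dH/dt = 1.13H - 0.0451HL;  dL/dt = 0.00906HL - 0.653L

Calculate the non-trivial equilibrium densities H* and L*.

H* ≈ 72.1, L* ≈ 25.1

Set dL/dt = 0 with L > 0: 0.00906H - 0.653 = 0, so H* = 0.653/0.00906 = 72.1.
Set dH/dt = 0 with H > 0: 1.13 - 0.0451L = 0, so L* = 1.13/0.0451 = 25.1.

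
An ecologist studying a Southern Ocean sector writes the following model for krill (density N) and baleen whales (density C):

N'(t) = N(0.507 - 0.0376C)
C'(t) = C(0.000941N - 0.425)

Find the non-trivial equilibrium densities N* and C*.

Set dC/dt = 0 with C > 0: 0.000941N - 0.425 = 0, so N* = 0.425/0.000941 = 452.
Set dN/dt = 0 with N > 0: 0.507 - 0.0376C = 0, so C* = 0.507/0.0376 = 13.5.

N* ≈ 452, C* ≈ 13.5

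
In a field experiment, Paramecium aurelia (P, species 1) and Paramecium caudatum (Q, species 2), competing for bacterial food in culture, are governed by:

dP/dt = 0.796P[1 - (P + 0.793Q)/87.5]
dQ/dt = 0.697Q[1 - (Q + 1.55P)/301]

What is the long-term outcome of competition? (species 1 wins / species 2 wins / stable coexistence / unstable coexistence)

species 2 excludes species 1

Compare the nullcline intercepts: K1/α12 = 87.5/0.793 = 110 < K2 = 301; K2/α21 = 301/1.55 = 194 > K1 = 87.5.
Since the inequalities point opposite ways, species 2 can invade but species 1 cannot.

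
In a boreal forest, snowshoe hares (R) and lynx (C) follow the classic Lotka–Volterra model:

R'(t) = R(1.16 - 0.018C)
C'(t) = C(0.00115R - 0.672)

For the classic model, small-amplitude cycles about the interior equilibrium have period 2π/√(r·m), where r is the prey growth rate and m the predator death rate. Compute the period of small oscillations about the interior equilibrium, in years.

T ≈ 7.12 years

Here r = 1.16 and m = 0.672, so r·m = 0.78.
ω = √0.78 = 0.883 per year, hence T = 2π/ω ≈ 7.12 years.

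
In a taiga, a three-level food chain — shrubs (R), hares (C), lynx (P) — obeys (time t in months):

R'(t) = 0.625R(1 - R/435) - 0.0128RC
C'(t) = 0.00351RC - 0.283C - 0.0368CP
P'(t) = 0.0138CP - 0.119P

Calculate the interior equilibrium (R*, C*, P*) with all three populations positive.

From dP/dt = 0: 0.0138C* = 0.119, so C* = 8.62.
From dR/dt = 0: 0.625(1 - R*/435) = 0.0128·8.62, giving R* = 435·(1 - 0.177) = 358.
From dC/dt = 0: 0.00351·358 - 0.283 = 0.0368P*, so P* = 0.974/0.0368 = 26.5.

R* ≈ 358, C* ≈ 8.62, P* ≈ 26.5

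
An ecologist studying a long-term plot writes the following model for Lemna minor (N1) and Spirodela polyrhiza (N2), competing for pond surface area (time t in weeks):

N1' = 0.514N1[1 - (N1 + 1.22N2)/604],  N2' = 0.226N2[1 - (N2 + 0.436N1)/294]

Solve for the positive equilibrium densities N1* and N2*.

N1* ≈ 524, N2* ≈ 65.5

Setting both brackets to zero gives the nullclines N1 + 1.22N2 = 604 and 0.436N1 + N2 = 294.
Substituting N2 = 294 - 0.436N1 into the first: N1(1 - 1.22·0.436) = 604 - 1.22·294.
So N1* = 245/0.468 = 524, and then N2* = 294 - 0.436·524 = 65.5.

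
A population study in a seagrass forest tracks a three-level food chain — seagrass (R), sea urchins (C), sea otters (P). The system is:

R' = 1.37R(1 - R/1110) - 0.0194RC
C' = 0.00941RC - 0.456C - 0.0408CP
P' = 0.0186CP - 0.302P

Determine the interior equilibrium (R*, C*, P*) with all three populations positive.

From dP/dt = 0: 0.0186C* = 0.302, so C* = 16.2.
From dR/dt = 0: 1.37(1 - R*/1110) = 0.0194·16.2, giving R* = 1110·(1 - 0.23) = 855.
From dC/dt = 0: 0.00941·855 - 0.456 = 0.0408P*, so P* = 7.59/0.0408 = 186.

R* ≈ 855, C* ≈ 16.2, P* ≈ 186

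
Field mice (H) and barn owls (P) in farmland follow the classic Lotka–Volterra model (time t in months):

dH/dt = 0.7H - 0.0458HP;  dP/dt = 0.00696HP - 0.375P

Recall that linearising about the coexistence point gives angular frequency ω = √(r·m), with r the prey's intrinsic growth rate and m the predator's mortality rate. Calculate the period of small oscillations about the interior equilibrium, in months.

Here r = 0.7 and m = 0.375, so r·m = 0.262.
ω = √0.262 = 0.512 per month, hence T = 2π/ω ≈ 12.3 months.

T ≈ 12.3 months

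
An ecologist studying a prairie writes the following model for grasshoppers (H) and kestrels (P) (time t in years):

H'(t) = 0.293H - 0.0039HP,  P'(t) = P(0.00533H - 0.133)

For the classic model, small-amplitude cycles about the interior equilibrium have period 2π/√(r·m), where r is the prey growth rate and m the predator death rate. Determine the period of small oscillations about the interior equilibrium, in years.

Here r = 0.293 and m = 0.133, so r·m = 0.039.
ω = √0.039 = 0.197 per year, hence T = 2π/ω ≈ 31.8 years.

T ≈ 31.8 years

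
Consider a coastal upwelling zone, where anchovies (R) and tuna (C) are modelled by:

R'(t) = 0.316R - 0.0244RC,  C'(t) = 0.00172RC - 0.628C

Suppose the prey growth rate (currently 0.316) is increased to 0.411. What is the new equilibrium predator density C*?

C* ≈ 16.8

At the interior fixed point, setting dR/dt = 0 with R > 0 fixes C* = (prey growth rate)/(RC coefficient) — independent of the other coefficients.
With the change, C* = 0.411/0.0244 = 16.8; it rises from 13.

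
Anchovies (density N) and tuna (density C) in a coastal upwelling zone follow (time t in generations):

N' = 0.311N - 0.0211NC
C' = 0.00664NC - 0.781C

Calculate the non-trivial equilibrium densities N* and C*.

N* ≈ 118, C* ≈ 14.7

Set dC/dt = 0 with C > 0: 0.00664N - 0.781 = 0, so N* = 0.781/0.00664 = 118.
Set dN/dt = 0 with N > 0: 0.311 - 0.0211C = 0, so C* = 0.311/0.0211 = 14.7.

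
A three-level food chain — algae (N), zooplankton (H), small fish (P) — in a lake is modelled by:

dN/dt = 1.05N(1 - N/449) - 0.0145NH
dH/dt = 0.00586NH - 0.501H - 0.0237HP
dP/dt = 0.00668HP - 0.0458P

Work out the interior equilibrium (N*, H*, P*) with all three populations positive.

From dP/dt = 0: 0.00668H* = 0.0458, so H* = 6.86.
From dN/dt = 0: 1.05(1 - N*/449) = 0.0145·6.86, giving N* = 449·(1 - 0.0947) = 406.
From dH/dt = 0: 0.00586·406 - 0.501 = 0.0237P*, so P* = 1.88/0.0237 = 79.4.

N* ≈ 406, H* ≈ 6.86, P* ≈ 79.4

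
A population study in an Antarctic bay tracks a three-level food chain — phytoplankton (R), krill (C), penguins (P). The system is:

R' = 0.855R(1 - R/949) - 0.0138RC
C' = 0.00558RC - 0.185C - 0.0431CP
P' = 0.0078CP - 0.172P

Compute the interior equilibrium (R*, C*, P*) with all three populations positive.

R* ≈ 611, C* ≈ 22.1, P* ≈ 74.8

From dP/dt = 0: 0.0078C* = 0.172, so C* = 22.1.
From dR/dt = 0: 0.855(1 - R*/949) = 0.0138·22.1, giving R* = 949·(1 - 0.356) = 611.
From dC/dt = 0: 0.00558·611 - 0.185 = 0.0431P*, so P* = 3.23/0.0431 = 74.8.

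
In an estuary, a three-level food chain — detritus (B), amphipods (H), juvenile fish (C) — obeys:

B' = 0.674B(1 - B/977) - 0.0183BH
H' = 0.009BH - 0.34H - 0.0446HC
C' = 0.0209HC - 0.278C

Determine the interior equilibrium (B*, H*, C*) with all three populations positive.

B* ≈ 624, H* ≈ 13.3, C* ≈ 118

From dC/dt = 0: 0.0209H* = 0.278, so H* = 13.3.
From dB/dt = 0: 0.674(1 - B*/977) = 0.0183·13.3, giving B* = 977·(1 - 0.361) = 624.
From dH/dt = 0: 0.009·624 - 0.34 = 0.0446C*, so C* = 5.28/0.0446 = 118.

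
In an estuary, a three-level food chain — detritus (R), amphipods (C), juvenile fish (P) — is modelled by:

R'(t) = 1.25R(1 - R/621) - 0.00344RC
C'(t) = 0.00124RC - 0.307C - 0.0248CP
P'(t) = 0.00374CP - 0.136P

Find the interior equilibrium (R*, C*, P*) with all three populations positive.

From dP/dt = 0: 0.00374C* = 0.136, so C* = 36.4.
From dR/dt = 0: 1.25(1 - R*/621) = 0.00344·36.4, giving R* = 621·(1 - 0.1) = 559.
From dC/dt = 0: 0.00124·559 - 0.307 = 0.0248P*, so P* = 0.386/0.0248 = 15.6.

R* ≈ 559, C* ≈ 36.4, P* ≈ 15.6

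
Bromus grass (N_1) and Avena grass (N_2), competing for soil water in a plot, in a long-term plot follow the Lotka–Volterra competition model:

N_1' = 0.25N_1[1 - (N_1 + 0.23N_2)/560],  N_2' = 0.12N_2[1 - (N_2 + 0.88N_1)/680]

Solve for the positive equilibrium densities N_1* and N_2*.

N_1* ≈ 506, N_2* ≈ 235

Setting both brackets to zero gives the nullclines N_1 + 0.23N_2 = 560 and 0.88N_1 + N_2 = 680.
Substituting N_2 = 680 - 0.88N_1 into the first: N_1(1 - 0.23·0.88) = 560 - 0.23·680.
So N_1* = 404/0.798 = 506, and then N_2* = 680 - 0.88·506 = 235.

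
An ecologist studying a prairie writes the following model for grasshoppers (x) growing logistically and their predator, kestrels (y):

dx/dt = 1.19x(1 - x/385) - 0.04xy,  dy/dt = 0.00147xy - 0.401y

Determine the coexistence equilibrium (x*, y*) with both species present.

x* ≈ 273, y* ≈ 8.67

From dy/dt = 0 with y > 0: 0.00147x* = 0.401, so x* = 273.
Substitute into dx/dt = 0: 1.19(1 - 273/385) = 0.04y*.
The bracket is 0.291, giving y* = 0.347/0.04 = 8.67.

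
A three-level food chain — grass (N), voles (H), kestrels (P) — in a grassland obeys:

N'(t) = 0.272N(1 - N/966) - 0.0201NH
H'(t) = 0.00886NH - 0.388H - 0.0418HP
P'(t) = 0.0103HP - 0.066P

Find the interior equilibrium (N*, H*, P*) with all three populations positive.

N* ≈ 509, H* ≈ 6.41, P* ≈ 98.5

From dP/dt = 0: 0.0103H* = 0.066, so H* = 6.41.
From dN/dt = 0: 0.272(1 - N*/966) = 0.0201·6.41, giving N* = 966·(1 - 0.474) = 509.
From dH/dt = 0: 0.00886·509 - 0.388 = 0.0418P*, so P* = 4.12/0.0418 = 98.5.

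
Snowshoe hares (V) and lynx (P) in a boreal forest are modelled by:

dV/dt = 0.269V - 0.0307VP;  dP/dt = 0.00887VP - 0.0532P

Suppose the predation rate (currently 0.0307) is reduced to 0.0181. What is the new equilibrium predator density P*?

At the interior fixed point, setting dV/dt = 0 with V > 0 fixes P* = (prey growth rate)/(VP coefficient) — independent of the other coefficients.
With the change, P* = 0.269/0.0181 = 14.9; it rises from 8.76.

P* ≈ 14.9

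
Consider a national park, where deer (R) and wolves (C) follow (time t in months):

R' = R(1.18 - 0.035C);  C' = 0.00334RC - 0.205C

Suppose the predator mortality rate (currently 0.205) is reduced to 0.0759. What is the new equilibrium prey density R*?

R* ≈ 22.7

At the interior fixed point, setting dC/dt = 0 with C > 0 fixes R* = (predator death rate)/(RC coefficient) — independent of the other coefficients.
With the change, R* = 0.0759/0.00334 = 22.7; it falls from 61.4.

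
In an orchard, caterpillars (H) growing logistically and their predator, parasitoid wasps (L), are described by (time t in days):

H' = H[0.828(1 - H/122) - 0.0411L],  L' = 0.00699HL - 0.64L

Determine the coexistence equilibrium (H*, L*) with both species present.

H* ≈ 91.6, L* ≈ 5.03

From dL/dt = 0 with L > 0: 0.00699H* = 0.64, so H* = 91.6.
Substitute into dH/dt = 0: 0.828(1 - 91.6/122) = 0.0411L*.
The bracket is 0.25, giving L* = 0.207/0.0411 = 5.03.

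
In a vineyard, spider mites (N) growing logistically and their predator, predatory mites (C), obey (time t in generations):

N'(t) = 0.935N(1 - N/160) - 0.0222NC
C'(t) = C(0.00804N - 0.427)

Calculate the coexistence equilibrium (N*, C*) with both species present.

N* ≈ 53.1, C* ≈ 28.1

From dC/dt = 0 with C > 0: 0.00804N* = 0.427, so N* = 53.1.
Substitute into dN/dt = 0: 0.935(1 - 53.1/160) = 0.0222C*.
The bracket is 0.668, giving C* = 0.625/0.0222 = 28.1.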